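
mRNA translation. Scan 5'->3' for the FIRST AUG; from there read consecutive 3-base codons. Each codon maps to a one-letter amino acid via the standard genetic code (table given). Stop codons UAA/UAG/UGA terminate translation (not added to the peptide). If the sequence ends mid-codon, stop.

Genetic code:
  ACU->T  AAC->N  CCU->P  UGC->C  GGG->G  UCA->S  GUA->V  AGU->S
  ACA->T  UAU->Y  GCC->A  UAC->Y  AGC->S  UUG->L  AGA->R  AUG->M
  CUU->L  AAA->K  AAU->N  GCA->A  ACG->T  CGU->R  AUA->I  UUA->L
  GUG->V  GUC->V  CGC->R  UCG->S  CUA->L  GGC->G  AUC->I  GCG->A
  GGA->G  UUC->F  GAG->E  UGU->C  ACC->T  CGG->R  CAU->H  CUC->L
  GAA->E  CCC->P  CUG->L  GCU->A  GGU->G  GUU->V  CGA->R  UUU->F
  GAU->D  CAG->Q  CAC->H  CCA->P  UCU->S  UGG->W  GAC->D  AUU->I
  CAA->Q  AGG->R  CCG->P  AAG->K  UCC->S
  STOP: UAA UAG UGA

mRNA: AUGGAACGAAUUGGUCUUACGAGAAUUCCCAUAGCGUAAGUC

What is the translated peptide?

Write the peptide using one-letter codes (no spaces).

Answer: MERIGLTRIPIA

Derivation:
start AUG at pos 0
pos 0: AUG -> M; peptide=M
pos 3: GAA -> E; peptide=ME
pos 6: CGA -> R; peptide=MER
pos 9: AUU -> I; peptide=MERI
pos 12: GGU -> G; peptide=MERIG
pos 15: CUU -> L; peptide=MERIGL
pos 18: ACG -> T; peptide=MERIGLT
pos 21: AGA -> R; peptide=MERIGLTR
pos 24: AUU -> I; peptide=MERIGLTRI
pos 27: CCC -> P; peptide=MERIGLTRIP
pos 30: AUA -> I; peptide=MERIGLTRIPI
pos 33: GCG -> A; peptide=MERIGLTRIPIA
pos 36: UAA -> STOP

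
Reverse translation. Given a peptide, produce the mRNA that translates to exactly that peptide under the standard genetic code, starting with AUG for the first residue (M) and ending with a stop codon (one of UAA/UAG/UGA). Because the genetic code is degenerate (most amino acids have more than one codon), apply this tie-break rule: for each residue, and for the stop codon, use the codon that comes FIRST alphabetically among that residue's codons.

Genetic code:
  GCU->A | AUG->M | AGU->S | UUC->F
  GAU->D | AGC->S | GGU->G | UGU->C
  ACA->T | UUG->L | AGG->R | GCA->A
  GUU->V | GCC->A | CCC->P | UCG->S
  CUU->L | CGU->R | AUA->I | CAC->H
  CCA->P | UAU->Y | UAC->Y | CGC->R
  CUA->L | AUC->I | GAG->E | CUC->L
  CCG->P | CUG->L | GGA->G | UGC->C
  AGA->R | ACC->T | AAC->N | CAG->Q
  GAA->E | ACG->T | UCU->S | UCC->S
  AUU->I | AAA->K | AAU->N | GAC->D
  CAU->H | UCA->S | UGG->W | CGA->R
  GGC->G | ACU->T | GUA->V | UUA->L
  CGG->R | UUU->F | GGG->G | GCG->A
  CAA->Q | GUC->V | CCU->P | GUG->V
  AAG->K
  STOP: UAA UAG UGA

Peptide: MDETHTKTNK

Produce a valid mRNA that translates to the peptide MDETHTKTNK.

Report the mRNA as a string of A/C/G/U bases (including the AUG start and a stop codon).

residue 1: M -> AUG (start codon)
residue 2: D codons sorted = GAC,GAU -> pick first = GAC
residue 3: E codons sorted = GAA,GAG -> pick first = GAA
residue 4: T codons sorted = ACA,ACC,ACG,ACU -> pick first = ACA
residue 5: H codons sorted = CAC,CAU -> pick first = CAC
residue 6: T codons sorted = ACA,ACC,ACG,ACU -> pick first = ACA
residue 7: K codons sorted = AAA,AAG -> pick first = AAA
residue 8: T codons sorted = ACA,ACC,ACG,ACU -> pick first = ACA
residue 9: N codons sorted = AAC,AAU -> pick first = AAC
residue 10: K codons sorted = AAA,AAG -> pick first = AAA
terminator: stop codons sorted = UAA,UAG,UGA -> pick first = UAA

Answer: mRNA: AUGGACGAAACACACACAAAAACAAACAAAUAA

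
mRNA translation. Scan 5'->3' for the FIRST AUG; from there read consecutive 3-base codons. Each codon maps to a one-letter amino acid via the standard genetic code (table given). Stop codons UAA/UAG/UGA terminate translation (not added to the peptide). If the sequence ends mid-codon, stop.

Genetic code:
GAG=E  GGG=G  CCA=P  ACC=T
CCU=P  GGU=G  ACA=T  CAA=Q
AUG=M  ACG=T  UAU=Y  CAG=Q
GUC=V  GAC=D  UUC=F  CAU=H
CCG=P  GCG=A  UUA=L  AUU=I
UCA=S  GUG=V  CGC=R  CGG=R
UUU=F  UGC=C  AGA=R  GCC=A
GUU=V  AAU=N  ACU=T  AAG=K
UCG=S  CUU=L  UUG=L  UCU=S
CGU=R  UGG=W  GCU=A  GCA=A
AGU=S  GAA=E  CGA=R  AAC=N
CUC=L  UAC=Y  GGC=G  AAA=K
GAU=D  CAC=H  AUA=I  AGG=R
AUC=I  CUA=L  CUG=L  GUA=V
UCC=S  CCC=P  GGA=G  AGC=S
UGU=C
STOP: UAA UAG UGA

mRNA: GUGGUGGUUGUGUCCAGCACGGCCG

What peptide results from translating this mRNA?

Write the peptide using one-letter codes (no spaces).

no AUG start codon found

Answer: (empty: no AUG start codon)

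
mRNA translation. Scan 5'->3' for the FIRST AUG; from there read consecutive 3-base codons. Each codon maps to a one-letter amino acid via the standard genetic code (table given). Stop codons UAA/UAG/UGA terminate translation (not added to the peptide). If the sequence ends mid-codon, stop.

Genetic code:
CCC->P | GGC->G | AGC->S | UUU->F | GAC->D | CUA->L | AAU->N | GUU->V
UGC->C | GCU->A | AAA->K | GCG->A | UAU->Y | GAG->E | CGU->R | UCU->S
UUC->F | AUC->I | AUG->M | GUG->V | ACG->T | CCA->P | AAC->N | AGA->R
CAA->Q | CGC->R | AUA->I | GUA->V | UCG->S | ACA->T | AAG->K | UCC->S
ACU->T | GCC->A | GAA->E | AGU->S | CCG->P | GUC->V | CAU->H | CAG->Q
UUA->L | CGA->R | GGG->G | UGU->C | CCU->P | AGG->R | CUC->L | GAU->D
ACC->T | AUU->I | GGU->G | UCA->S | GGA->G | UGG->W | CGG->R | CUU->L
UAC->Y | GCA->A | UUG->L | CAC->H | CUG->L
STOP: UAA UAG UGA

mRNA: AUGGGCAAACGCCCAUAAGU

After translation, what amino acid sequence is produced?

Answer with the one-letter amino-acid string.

Answer: MGKRP

Derivation:
start AUG at pos 0
pos 0: AUG -> M; peptide=M
pos 3: GGC -> G; peptide=MG
pos 6: AAA -> K; peptide=MGK
pos 9: CGC -> R; peptide=MGKR
pos 12: CCA -> P; peptide=MGKRP
pos 15: UAA -> STOP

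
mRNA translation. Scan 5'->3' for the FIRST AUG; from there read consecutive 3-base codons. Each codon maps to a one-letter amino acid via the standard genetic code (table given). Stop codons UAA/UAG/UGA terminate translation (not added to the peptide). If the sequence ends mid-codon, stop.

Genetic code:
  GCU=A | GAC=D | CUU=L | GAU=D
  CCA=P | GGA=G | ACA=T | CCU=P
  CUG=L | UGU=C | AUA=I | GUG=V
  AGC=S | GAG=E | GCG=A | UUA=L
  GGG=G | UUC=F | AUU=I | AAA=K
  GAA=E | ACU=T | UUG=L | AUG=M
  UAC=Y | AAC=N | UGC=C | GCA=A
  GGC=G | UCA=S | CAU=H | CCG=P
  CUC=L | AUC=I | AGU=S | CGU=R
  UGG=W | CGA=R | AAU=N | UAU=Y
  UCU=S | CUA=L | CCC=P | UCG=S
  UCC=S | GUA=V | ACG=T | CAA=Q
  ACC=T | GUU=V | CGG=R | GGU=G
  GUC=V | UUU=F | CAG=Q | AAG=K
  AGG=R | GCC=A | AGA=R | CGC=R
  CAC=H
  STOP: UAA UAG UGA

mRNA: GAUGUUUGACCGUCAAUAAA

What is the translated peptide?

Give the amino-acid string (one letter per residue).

Answer: MFDRQ

Derivation:
start AUG at pos 1
pos 1: AUG -> M; peptide=M
pos 4: UUU -> F; peptide=MF
pos 7: GAC -> D; peptide=MFD
pos 10: CGU -> R; peptide=MFDR
pos 13: CAA -> Q; peptide=MFDRQ
pos 16: UAA -> STOP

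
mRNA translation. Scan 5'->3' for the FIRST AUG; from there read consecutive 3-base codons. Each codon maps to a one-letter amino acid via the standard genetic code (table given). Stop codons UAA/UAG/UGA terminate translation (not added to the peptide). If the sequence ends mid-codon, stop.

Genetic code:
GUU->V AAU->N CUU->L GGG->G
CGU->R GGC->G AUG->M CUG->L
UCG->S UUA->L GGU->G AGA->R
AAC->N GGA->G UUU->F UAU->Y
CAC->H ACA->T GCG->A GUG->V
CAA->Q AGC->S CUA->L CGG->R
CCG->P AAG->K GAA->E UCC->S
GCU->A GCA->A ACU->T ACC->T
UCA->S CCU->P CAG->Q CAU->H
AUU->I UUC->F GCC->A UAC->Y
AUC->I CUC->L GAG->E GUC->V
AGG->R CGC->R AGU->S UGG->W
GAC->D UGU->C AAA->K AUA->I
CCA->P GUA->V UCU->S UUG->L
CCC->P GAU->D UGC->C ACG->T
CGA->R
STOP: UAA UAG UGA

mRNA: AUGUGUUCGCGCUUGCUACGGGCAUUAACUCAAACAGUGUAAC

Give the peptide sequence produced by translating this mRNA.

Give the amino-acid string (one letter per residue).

start AUG at pos 0
pos 0: AUG -> M; peptide=M
pos 3: UGU -> C; peptide=MC
pos 6: UCG -> S; peptide=MCS
pos 9: CGC -> R; peptide=MCSR
pos 12: UUG -> L; peptide=MCSRL
pos 15: CUA -> L; peptide=MCSRLL
pos 18: CGG -> R; peptide=MCSRLLR
pos 21: GCA -> A; peptide=MCSRLLRA
pos 24: UUA -> L; peptide=MCSRLLRAL
pos 27: ACU -> T; peptide=MCSRLLRALT
pos 30: CAA -> Q; peptide=MCSRLLRALTQ
pos 33: ACA -> T; peptide=MCSRLLRALTQT
pos 36: GUG -> V; peptide=MCSRLLRALTQTV
pos 39: UAA -> STOP

Answer: MCSRLLRALTQTV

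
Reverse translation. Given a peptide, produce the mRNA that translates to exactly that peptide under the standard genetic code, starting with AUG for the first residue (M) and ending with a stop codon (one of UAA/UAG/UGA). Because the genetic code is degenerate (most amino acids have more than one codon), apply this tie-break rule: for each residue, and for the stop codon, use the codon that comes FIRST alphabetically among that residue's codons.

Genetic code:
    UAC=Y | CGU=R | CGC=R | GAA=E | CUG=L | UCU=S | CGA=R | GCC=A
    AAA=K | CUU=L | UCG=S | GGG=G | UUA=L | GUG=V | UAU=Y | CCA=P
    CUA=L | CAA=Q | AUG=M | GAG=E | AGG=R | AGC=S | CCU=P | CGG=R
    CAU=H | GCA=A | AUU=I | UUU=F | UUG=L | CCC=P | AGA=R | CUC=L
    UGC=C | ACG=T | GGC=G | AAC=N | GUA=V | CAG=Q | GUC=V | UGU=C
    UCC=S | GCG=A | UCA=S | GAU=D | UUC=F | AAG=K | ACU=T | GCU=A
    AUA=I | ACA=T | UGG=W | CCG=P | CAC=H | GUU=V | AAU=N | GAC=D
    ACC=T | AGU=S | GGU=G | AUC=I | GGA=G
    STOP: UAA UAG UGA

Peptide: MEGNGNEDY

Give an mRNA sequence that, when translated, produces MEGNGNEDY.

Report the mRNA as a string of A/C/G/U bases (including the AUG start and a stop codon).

Answer: mRNA: AUGGAAGGAAACGGAAACGAAGACUACUAA

Derivation:
residue 1: M -> AUG (start codon)
residue 2: E codons sorted = GAA,GAG -> pick first = GAA
residue 3: G codons sorted = GGA,GGC,GGG,GGU -> pick first = GGA
residue 4: N codons sorted = AAC,AAU -> pick first = AAC
residue 5: G codons sorted = GGA,GGC,GGG,GGU -> pick first = GGA
residue 6: N codons sorted = AAC,AAU -> pick first = AAC
residue 7: E codons sorted = GAA,GAG -> pick first = GAA
residue 8: D codons sorted = GAC,GAU -> pick first = GAC
residue 9: Y codons sorted = UAC,UAU -> pick first = UAC
terminator: stop codons sorted = UAA,UAG,UGA -> pick first = UAA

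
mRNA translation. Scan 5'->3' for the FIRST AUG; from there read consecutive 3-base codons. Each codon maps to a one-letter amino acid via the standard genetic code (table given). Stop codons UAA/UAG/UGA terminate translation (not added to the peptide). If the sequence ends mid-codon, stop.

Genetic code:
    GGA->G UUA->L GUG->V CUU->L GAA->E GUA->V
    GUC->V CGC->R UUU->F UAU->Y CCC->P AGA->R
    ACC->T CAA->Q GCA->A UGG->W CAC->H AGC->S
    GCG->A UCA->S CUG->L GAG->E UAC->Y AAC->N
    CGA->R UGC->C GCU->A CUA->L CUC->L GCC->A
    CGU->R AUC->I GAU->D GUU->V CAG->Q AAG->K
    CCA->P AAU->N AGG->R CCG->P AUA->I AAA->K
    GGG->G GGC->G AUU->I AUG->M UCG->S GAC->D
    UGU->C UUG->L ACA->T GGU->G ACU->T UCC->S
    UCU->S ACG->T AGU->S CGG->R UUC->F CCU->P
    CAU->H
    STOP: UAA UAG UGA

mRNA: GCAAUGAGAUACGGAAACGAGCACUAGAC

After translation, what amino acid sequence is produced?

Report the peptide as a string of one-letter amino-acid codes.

start AUG at pos 3
pos 3: AUG -> M; peptide=M
pos 6: AGA -> R; peptide=MR
pos 9: UAC -> Y; peptide=MRY
pos 12: GGA -> G; peptide=MRYG
pos 15: AAC -> N; peptide=MRYGN
pos 18: GAG -> E; peptide=MRYGNE
pos 21: CAC -> H; peptide=MRYGNEH
pos 24: UAG -> STOP

Answer: MRYGNEH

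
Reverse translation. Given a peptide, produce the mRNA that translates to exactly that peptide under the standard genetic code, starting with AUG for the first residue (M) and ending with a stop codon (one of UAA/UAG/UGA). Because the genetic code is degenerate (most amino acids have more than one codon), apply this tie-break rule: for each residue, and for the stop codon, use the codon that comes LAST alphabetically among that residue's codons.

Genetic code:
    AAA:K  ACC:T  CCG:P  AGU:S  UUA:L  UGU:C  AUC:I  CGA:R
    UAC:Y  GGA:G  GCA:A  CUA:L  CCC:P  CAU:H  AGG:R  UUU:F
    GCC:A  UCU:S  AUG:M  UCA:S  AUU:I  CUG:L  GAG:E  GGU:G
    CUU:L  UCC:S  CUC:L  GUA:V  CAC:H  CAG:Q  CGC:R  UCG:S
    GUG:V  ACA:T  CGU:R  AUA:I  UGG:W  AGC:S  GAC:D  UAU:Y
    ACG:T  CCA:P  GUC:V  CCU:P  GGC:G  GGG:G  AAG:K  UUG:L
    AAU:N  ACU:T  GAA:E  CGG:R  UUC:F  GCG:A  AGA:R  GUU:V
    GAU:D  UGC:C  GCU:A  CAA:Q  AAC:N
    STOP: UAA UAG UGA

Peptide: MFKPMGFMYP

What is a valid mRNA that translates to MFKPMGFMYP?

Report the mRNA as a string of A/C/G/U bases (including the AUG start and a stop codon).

residue 1: M -> AUG (start codon)
residue 2: F codons sorted = UUC,UUU -> pick last = UUU
residue 3: K codons sorted = AAA,AAG -> pick last = AAG
residue 4: P codons sorted = CCA,CCC,CCG,CCU -> pick last = CCU
residue 5: M -> AUG (only codon)
residue 6: G codons sorted = GGA,GGC,GGG,GGU -> pick last = GGU
residue 7: F codons sorted = UUC,UUU -> pick last = UUU
residue 8: M -> AUG (only codon)
residue 9: Y codons sorted = UAC,UAU -> pick last = UAU
residue 10: P codons sorted = CCA,CCC,CCG,CCU -> pick last = CCU
terminator: stop codons sorted = UAA,UAG,UGA -> pick last = UGA

Answer: mRNA: AUGUUUAAGCCUAUGGGUUUUAUGUAUCCUUGA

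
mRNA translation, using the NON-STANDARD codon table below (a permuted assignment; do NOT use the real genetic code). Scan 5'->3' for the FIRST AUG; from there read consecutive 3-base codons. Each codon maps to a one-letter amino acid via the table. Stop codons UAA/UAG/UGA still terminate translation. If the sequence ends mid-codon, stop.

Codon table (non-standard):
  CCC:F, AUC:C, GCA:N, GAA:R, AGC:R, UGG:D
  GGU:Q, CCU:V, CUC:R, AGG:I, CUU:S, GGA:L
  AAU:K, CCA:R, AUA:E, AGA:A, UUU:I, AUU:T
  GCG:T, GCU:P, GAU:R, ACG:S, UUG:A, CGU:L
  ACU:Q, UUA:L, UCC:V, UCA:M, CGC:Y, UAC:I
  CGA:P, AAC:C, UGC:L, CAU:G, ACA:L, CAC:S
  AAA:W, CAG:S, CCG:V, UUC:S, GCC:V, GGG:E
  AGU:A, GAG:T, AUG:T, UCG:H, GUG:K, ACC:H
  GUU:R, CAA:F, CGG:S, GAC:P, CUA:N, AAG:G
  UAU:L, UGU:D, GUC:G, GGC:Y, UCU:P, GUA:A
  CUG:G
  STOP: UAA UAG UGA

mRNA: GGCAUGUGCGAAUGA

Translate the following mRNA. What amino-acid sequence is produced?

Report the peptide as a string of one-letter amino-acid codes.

Answer: TLR

Derivation:
start AUG at pos 3
pos 3: AUG -> T; peptide=T
pos 6: UGC -> L; peptide=TL
pos 9: GAA -> R; peptide=TLR
pos 12: UGA -> STOP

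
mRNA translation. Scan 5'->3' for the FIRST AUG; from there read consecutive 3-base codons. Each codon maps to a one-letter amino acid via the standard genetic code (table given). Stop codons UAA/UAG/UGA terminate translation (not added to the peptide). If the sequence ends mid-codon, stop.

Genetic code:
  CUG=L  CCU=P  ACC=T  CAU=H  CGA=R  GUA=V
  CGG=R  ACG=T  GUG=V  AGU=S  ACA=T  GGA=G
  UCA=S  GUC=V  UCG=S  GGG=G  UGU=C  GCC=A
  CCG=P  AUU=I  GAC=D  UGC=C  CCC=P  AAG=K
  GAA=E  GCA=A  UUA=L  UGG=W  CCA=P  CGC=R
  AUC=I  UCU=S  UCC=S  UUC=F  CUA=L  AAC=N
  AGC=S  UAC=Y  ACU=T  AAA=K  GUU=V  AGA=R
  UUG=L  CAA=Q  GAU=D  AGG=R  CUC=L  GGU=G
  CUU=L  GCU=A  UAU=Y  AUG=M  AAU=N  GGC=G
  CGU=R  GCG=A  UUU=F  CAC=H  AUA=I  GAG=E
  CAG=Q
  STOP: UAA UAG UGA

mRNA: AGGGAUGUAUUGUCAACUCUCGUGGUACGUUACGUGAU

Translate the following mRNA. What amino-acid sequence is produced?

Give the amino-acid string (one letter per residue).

start AUG at pos 4
pos 4: AUG -> M; peptide=M
pos 7: UAU -> Y; peptide=MY
pos 10: UGU -> C; peptide=MYC
pos 13: CAA -> Q; peptide=MYCQ
pos 16: CUC -> L; peptide=MYCQL
pos 19: UCG -> S; peptide=MYCQLS
pos 22: UGG -> W; peptide=MYCQLSW
pos 25: UAC -> Y; peptide=MYCQLSWY
pos 28: GUU -> V; peptide=MYCQLSWYV
pos 31: ACG -> T; peptide=MYCQLSWYVT
pos 34: UGA -> STOP

Answer: MYCQLSWYVT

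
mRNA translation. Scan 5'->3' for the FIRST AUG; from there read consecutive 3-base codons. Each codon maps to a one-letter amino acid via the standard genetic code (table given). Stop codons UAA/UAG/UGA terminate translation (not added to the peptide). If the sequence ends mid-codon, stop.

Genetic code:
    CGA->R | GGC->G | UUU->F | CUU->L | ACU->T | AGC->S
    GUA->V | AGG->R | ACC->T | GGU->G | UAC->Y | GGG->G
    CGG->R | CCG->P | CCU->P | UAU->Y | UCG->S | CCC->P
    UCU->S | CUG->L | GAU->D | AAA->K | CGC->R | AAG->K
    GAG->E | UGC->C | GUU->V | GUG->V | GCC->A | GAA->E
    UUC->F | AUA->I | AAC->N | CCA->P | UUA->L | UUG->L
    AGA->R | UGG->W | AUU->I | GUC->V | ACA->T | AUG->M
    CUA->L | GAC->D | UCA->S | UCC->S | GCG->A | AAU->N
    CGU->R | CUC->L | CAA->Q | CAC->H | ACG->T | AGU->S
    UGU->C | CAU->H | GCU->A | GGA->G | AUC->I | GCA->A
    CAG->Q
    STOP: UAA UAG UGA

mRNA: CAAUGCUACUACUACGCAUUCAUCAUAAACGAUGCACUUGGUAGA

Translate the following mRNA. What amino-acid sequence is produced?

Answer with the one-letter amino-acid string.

start AUG at pos 2
pos 2: AUG -> M; peptide=M
pos 5: CUA -> L; peptide=ML
pos 8: CUA -> L; peptide=MLL
pos 11: CUA -> L; peptide=MLLL
pos 14: CGC -> R; peptide=MLLLR
pos 17: AUU -> I; peptide=MLLLRI
pos 20: CAU -> H; peptide=MLLLRIH
pos 23: CAU -> H; peptide=MLLLRIHH
pos 26: AAA -> K; peptide=MLLLRIHHK
pos 29: CGA -> R; peptide=MLLLRIHHKR
pos 32: UGC -> C; peptide=MLLLRIHHKRC
pos 35: ACU -> T; peptide=MLLLRIHHKRCT
pos 38: UGG -> W; peptide=MLLLRIHHKRCTW
pos 41: UAG -> STOP

Answer: MLLLRIHHKRCTW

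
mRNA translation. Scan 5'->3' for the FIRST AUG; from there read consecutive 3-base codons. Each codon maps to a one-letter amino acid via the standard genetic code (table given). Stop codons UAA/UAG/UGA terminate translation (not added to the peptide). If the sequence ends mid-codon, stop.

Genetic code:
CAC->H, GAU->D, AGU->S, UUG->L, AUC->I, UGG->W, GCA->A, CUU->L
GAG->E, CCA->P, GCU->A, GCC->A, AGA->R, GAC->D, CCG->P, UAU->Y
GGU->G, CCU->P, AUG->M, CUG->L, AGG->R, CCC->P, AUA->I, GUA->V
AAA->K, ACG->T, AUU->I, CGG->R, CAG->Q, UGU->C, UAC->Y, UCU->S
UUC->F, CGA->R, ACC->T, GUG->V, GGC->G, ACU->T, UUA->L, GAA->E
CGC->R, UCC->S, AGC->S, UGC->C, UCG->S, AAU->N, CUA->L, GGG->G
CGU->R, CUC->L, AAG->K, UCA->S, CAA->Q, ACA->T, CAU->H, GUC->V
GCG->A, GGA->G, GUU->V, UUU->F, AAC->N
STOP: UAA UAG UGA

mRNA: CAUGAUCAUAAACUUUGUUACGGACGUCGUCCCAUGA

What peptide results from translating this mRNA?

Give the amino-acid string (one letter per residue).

start AUG at pos 1
pos 1: AUG -> M; peptide=M
pos 4: AUC -> I; peptide=MI
pos 7: AUA -> I; peptide=MII
pos 10: AAC -> N; peptide=MIIN
pos 13: UUU -> F; peptide=MIINF
pos 16: GUU -> V; peptide=MIINFV
pos 19: ACG -> T; peptide=MIINFVT
pos 22: GAC -> D; peptide=MIINFVTD
pos 25: GUC -> V; peptide=MIINFVTDV
pos 28: GUC -> V; peptide=MIINFVTDVV
pos 31: CCA -> P; peptide=MIINFVTDVVP
pos 34: UGA -> STOP

Answer: MIINFVTDVVP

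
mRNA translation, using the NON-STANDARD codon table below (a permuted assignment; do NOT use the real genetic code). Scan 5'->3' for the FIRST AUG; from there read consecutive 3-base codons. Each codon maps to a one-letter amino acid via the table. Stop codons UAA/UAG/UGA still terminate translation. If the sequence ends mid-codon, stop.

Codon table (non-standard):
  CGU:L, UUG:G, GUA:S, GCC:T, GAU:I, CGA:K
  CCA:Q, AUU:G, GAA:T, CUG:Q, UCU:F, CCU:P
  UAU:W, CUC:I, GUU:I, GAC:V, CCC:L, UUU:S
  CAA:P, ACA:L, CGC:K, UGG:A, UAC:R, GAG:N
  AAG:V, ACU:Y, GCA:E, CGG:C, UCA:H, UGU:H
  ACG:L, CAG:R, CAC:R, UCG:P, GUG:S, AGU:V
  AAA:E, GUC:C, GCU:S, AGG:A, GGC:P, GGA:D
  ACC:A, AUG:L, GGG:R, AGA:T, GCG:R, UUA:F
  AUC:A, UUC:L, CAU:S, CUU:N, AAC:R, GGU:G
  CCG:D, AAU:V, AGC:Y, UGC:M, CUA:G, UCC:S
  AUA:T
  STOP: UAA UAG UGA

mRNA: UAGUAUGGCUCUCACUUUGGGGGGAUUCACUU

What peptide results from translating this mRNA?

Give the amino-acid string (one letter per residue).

start AUG at pos 4
pos 4: AUG -> L; peptide=L
pos 7: GCU -> S; peptide=LS
pos 10: CUC -> I; peptide=LSI
pos 13: ACU -> Y; peptide=LSIY
pos 16: UUG -> G; peptide=LSIYG
pos 19: GGG -> R; peptide=LSIYGR
pos 22: GGA -> D; peptide=LSIYGRD
pos 25: UUC -> L; peptide=LSIYGRDL
pos 28: ACU -> Y; peptide=LSIYGRDLY
pos 31: only 1 nt remain (<3), stop (end of mRNA)

Answer: LSIYGRDLY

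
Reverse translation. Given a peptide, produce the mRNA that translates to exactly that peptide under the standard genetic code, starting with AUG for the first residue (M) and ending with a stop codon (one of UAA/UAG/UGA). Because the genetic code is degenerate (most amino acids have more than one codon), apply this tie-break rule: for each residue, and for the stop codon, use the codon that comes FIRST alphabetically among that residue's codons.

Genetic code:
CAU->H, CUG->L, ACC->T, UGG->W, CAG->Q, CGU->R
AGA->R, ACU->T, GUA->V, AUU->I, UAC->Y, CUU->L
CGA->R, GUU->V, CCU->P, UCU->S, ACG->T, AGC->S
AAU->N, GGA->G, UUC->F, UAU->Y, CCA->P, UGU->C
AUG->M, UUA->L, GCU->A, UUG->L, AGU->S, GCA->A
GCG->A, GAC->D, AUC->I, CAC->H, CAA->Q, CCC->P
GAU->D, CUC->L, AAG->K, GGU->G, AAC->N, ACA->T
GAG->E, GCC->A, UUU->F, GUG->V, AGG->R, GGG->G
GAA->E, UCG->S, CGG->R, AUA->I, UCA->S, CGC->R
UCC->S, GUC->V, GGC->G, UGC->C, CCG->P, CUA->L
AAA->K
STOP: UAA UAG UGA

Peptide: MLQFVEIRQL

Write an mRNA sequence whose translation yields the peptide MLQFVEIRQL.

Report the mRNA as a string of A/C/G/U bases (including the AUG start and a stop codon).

residue 1: M -> AUG (start codon)
residue 2: L codons sorted = CUA,CUC,CUG,CUU,UUA,UUG -> pick first = CUA
residue 3: Q codons sorted = CAA,CAG -> pick first = CAA
residue 4: F codons sorted = UUC,UUU -> pick first = UUC
residue 5: V codons sorted = GUA,GUC,GUG,GUU -> pick first = GUA
residue 6: E codons sorted = GAA,GAG -> pick first = GAA
residue 7: I codons sorted = AUA,AUC,AUU -> pick first = AUA
residue 8: R codons sorted = AGA,AGG,CGA,CGC,CGG,CGU -> pick first = AGA
residue 9: Q codons sorted = CAA,CAG -> pick first = CAA
residue 10: L codons sorted = CUA,CUC,CUG,CUU,UUA,UUG -> pick first = CUA
terminator: stop codons sorted = UAA,UAG,UGA -> pick first = UAA

Answer: mRNA: AUGCUACAAUUCGUAGAAAUAAGACAACUAUAA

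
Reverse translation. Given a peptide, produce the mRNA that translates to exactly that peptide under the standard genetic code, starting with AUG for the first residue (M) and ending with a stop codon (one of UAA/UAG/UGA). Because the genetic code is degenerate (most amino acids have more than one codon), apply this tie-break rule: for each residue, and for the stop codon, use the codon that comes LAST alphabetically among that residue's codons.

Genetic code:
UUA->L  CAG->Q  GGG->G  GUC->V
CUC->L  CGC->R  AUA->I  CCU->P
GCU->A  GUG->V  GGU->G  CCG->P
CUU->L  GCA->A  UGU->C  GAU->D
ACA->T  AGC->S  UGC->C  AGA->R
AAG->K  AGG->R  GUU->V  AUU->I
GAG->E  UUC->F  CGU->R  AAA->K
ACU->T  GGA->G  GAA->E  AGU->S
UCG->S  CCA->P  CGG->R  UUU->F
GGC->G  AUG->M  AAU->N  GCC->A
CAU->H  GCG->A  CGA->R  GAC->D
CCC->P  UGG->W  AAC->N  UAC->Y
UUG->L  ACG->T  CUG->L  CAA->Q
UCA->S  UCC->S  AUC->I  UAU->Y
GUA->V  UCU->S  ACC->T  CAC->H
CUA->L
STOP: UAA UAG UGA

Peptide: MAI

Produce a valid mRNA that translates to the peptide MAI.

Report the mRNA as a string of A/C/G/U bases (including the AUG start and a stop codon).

Answer: mRNA: AUGGCUAUUUGA

Derivation:
residue 1: M -> AUG (start codon)
residue 2: A codons sorted = GCA,GCC,GCG,GCU -> pick last = GCU
residue 3: I codons sorted = AUA,AUC,AUU -> pick last = AUU
terminator: stop codons sorted = UAA,UAG,UGA -> pick last = UGA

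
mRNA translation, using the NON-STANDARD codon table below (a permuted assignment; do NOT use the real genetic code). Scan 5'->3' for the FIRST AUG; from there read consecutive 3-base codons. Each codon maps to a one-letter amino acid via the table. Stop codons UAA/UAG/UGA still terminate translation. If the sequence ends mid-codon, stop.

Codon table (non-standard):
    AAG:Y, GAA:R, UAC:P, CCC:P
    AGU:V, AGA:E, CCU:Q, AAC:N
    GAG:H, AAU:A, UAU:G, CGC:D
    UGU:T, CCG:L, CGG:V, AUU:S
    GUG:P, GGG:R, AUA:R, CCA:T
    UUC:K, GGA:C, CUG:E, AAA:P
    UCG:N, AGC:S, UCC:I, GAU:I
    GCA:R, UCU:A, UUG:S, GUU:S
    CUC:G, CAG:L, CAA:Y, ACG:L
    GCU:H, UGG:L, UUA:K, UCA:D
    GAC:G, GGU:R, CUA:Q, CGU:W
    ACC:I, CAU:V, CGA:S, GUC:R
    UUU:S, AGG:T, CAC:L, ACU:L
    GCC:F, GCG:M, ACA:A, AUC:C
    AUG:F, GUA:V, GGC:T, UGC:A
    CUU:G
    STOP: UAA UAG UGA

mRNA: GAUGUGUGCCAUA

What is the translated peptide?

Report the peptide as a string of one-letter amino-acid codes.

Answer: FTFR

Derivation:
start AUG at pos 1
pos 1: AUG -> F; peptide=F
pos 4: UGU -> T; peptide=FT
pos 7: GCC -> F; peptide=FTF
pos 10: AUA -> R; peptide=FTFR
pos 13: only 0 nt remain (<3), stop (end of mRNA)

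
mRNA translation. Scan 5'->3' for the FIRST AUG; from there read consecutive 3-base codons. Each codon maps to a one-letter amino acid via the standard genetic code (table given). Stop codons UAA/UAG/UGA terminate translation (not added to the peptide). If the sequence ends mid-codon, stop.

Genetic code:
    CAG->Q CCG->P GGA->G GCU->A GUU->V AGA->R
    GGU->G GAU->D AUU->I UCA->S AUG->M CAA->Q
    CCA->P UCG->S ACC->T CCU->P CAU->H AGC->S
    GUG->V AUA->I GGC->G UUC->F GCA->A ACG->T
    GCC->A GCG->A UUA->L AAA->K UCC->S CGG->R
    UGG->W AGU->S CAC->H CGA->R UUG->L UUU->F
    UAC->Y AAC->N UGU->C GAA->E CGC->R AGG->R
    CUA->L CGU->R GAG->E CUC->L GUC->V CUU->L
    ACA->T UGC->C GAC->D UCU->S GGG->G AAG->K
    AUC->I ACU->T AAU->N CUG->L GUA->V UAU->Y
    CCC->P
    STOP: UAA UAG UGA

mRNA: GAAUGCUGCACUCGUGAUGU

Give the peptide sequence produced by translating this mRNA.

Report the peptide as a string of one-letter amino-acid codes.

Answer: MLHS

Derivation:
start AUG at pos 2
pos 2: AUG -> M; peptide=M
pos 5: CUG -> L; peptide=ML
pos 8: CAC -> H; peptide=MLH
pos 11: UCG -> S; peptide=MLHS
pos 14: UGA -> STOP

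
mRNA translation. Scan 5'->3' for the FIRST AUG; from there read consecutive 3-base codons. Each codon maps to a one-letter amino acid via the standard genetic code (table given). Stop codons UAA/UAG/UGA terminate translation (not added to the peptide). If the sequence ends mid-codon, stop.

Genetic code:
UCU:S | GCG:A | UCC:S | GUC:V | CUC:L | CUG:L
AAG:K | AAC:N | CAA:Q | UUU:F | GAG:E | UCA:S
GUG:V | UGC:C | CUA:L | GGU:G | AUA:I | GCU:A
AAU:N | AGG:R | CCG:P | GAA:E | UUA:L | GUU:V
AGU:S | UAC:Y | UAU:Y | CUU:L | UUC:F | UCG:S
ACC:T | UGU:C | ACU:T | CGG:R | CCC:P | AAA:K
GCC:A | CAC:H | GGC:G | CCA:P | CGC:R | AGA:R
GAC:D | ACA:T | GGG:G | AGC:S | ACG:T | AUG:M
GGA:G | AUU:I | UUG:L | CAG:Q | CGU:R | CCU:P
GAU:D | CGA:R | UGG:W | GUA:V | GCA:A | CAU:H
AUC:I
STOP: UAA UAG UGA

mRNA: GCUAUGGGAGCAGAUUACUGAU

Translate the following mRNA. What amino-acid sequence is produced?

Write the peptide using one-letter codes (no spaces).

Answer: MGADY

Derivation:
start AUG at pos 3
pos 3: AUG -> M; peptide=M
pos 6: GGA -> G; peptide=MG
pos 9: GCA -> A; peptide=MGA
pos 12: GAU -> D; peptide=MGAD
pos 15: UAC -> Y; peptide=MGADY
pos 18: UGA -> STOP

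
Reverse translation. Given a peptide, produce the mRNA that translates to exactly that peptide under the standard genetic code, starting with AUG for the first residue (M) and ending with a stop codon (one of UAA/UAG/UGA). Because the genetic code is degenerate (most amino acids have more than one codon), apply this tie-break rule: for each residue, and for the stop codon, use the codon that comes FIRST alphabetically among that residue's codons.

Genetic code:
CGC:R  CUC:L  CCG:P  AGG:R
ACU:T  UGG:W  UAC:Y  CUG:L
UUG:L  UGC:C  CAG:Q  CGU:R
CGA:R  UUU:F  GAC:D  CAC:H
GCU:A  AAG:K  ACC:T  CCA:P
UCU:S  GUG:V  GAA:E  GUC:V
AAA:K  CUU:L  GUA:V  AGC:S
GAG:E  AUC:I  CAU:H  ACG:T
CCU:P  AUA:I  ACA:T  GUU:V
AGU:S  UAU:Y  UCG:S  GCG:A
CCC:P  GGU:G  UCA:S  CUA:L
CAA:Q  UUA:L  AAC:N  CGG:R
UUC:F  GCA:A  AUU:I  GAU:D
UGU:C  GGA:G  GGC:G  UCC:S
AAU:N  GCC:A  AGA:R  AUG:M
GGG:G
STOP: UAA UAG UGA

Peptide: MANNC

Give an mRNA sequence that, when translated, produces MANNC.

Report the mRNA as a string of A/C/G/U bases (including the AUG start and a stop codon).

residue 1: M -> AUG (start codon)
residue 2: A codons sorted = GCA,GCC,GCG,GCU -> pick first = GCA
residue 3: N codons sorted = AAC,AAU -> pick first = AAC
residue 4: N codons sorted = AAC,AAU -> pick first = AAC
residue 5: C codons sorted = UGC,UGU -> pick first = UGC
terminator: stop codons sorted = UAA,UAG,UGA -> pick first = UAA

Answer: mRNA: AUGGCAAACAACUGCUAA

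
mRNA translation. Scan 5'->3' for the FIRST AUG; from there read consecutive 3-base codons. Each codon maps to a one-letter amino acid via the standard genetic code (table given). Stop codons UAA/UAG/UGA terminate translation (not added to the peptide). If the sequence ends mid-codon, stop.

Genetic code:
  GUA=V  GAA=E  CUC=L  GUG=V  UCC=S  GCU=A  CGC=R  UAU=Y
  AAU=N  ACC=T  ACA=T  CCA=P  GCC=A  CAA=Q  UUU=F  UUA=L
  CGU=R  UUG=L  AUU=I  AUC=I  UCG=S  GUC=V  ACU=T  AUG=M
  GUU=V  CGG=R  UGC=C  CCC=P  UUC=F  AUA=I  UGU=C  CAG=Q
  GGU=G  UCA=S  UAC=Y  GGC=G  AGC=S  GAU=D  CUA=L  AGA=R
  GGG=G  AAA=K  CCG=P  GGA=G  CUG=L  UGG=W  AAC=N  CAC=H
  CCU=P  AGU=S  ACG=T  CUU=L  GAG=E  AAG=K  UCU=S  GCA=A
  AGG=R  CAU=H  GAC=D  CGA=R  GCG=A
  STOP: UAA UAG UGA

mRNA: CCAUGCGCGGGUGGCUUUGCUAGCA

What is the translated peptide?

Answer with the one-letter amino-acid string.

start AUG at pos 2
pos 2: AUG -> M; peptide=M
pos 5: CGC -> R; peptide=MR
pos 8: GGG -> G; peptide=MRG
pos 11: UGG -> W; peptide=MRGW
pos 14: CUU -> L; peptide=MRGWL
pos 17: UGC -> C; peptide=MRGWLC
pos 20: UAG -> STOP

Answer: MRGWLC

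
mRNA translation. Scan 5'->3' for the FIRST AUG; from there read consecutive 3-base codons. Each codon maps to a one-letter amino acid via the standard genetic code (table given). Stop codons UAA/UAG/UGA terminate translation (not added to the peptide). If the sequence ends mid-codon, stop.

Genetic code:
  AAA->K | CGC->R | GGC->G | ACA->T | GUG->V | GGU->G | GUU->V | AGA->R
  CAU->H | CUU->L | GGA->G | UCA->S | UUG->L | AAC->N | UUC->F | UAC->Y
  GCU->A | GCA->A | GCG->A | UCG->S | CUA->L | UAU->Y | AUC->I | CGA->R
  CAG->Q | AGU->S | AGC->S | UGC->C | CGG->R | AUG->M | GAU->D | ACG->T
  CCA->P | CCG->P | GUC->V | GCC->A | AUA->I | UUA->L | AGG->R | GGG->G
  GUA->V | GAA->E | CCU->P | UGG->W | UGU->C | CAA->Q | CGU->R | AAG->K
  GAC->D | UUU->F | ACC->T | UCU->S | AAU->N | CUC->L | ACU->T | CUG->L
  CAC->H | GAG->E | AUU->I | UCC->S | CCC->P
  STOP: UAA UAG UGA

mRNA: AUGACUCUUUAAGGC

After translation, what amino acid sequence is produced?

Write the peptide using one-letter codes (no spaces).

Answer: MTL

Derivation:
start AUG at pos 0
pos 0: AUG -> M; peptide=M
pos 3: ACU -> T; peptide=MT
pos 6: CUU -> L; peptide=MTL
pos 9: UAA -> STOP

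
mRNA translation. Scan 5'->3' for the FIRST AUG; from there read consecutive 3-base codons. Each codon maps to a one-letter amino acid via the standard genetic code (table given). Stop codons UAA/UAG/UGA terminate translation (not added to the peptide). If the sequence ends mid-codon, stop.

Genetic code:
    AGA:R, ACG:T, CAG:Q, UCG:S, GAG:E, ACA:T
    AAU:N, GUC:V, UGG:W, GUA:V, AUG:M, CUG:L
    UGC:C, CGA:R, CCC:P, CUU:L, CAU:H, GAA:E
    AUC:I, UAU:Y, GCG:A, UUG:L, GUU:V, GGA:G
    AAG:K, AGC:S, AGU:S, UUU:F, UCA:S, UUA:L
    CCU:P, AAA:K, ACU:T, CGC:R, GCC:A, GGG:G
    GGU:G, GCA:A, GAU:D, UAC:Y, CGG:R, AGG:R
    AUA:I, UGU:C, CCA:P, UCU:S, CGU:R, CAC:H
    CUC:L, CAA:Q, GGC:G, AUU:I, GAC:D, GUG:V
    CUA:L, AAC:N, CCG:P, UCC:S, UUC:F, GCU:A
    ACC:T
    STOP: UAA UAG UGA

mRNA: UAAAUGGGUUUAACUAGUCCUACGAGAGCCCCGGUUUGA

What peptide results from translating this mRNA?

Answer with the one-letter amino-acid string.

Answer: MGLTSPTRAPV

Derivation:
start AUG at pos 3
pos 3: AUG -> M; peptide=M
pos 6: GGU -> G; peptide=MG
pos 9: UUA -> L; peptide=MGL
pos 12: ACU -> T; peptide=MGLT
pos 15: AGU -> S; peptide=MGLTS
pos 18: CCU -> P; peptide=MGLTSP
pos 21: ACG -> T; peptide=MGLTSPT
pos 24: AGA -> R; peptide=MGLTSPTR
pos 27: GCC -> A; peptide=MGLTSPTRA
pos 30: CCG -> P; peptide=MGLTSPTRAP
pos 33: GUU -> V; peptide=MGLTSPTRAPV
pos 36: UGA -> STOP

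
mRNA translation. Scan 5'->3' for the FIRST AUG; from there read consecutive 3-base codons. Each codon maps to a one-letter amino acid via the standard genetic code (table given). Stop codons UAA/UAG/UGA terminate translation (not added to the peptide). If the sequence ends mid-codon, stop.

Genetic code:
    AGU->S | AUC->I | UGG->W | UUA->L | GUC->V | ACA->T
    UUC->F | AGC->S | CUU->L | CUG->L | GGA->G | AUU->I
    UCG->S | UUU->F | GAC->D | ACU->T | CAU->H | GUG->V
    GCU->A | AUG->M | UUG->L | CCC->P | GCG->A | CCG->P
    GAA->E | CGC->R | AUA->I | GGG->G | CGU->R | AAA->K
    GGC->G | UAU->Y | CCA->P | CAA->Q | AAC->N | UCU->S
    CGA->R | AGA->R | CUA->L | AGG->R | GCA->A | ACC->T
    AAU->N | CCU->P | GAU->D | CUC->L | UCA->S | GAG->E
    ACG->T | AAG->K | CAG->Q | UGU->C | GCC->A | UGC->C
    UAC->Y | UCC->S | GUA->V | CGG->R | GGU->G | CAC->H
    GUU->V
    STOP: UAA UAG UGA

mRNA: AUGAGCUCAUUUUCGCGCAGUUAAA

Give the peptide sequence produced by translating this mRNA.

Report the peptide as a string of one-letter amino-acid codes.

Answer: MSSFSRS

Derivation:
start AUG at pos 0
pos 0: AUG -> M; peptide=M
pos 3: AGC -> S; peptide=MS
pos 6: UCA -> S; peptide=MSS
pos 9: UUU -> F; peptide=MSSF
pos 12: UCG -> S; peptide=MSSFS
pos 15: CGC -> R; peptide=MSSFSR
pos 18: AGU -> S; peptide=MSSFSRS
pos 21: UAA -> STOP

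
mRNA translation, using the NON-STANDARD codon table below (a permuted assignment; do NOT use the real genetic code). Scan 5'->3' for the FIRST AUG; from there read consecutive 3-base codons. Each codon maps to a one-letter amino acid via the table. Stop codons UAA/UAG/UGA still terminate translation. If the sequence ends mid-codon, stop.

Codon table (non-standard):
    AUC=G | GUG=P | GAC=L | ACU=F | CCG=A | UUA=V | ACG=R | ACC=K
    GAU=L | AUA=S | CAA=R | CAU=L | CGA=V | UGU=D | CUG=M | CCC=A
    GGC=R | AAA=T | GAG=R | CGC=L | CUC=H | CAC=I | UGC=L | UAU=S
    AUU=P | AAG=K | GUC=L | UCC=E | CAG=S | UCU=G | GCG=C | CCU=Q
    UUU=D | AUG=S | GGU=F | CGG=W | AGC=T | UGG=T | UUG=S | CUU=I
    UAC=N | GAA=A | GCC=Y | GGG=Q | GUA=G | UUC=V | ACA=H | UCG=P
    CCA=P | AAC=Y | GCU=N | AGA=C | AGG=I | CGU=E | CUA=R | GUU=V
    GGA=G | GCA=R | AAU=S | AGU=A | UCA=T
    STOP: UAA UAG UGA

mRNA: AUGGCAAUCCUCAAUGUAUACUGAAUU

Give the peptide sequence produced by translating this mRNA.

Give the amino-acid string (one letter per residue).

start AUG at pos 0
pos 0: AUG -> S; peptide=S
pos 3: GCA -> R; peptide=SR
pos 6: AUC -> G; peptide=SRG
pos 9: CUC -> H; peptide=SRGH
pos 12: AAU -> S; peptide=SRGHS
pos 15: GUA -> G; peptide=SRGHSG
pos 18: UAC -> N; peptide=SRGHSGN
pos 21: UGA -> STOP

Answer: SRGHSGN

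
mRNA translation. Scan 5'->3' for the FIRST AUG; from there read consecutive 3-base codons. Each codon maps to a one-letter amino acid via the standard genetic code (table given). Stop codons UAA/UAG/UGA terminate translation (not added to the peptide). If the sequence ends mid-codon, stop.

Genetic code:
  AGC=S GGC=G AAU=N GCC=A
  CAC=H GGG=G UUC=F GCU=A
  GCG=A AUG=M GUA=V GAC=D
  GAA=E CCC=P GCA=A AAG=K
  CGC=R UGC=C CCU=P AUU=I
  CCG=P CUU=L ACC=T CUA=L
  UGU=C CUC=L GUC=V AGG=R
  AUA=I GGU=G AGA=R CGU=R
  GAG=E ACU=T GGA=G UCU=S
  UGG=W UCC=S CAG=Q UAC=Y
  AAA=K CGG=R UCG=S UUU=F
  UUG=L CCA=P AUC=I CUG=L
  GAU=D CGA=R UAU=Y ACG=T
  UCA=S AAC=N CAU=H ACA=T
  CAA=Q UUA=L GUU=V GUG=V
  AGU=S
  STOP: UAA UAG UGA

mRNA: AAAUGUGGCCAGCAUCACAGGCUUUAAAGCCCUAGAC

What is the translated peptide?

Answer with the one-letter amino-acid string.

start AUG at pos 2
pos 2: AUG -> M; peptide=M
pos 5: UGG -> W; peptide=MW
pos 8: CCA -> P; peptide=MWP
pos 11: GCA -> A; peptide=MWPA
pos 14: UCA -> S; peptide=MWPAS
pos 17: CAG -> Q; peptide=MWPASQ
pos 20: GCU -> A; peptide=MWPASQA
pos 23: UUA -> L; peptide=MWPASQAL
pos 26: AAG -> K; peptide=MWPASQALK
pos 29: CCC -> P; peptide=MWPASQALKP
pos 32: UAG -> STOP

Answer: MWPASQALKP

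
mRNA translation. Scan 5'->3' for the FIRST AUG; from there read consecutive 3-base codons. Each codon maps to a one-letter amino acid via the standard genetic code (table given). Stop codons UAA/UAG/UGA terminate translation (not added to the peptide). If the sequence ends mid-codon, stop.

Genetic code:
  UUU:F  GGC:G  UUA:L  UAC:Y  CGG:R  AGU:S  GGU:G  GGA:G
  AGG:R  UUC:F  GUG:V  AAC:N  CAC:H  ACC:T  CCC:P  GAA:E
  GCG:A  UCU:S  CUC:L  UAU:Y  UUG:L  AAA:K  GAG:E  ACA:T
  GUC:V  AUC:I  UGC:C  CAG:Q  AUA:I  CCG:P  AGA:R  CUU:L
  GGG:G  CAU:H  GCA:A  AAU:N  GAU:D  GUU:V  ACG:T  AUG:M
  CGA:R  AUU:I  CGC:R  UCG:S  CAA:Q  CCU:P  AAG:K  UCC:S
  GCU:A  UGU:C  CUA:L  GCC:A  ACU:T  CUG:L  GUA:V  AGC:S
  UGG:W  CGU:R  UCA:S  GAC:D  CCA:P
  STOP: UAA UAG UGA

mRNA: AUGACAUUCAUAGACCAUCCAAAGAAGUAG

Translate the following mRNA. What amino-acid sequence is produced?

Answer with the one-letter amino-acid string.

Answer: MTFIDHPKK

Derivation:
start AUG at pos 0
pos 0: AUG -> M; peptide=M
pos 3: ACA -> T; peptide=MT
pos 6: UUC -> F; peptide=MTF
pos 9: AUA -> I; peptide=MTFI
pos 12: GAC -> D; peptide=MTFID
pos 15: CAU -> H; peptide=MTFIDH
pos 18: CCA -> P; peptide=MTFIDHP
pos 21: AAG -> K; peptide=MTFIDHPK
pos 24: AAG -> K; peptide=MTFIDHPKK
pos 27: UAG -> STOP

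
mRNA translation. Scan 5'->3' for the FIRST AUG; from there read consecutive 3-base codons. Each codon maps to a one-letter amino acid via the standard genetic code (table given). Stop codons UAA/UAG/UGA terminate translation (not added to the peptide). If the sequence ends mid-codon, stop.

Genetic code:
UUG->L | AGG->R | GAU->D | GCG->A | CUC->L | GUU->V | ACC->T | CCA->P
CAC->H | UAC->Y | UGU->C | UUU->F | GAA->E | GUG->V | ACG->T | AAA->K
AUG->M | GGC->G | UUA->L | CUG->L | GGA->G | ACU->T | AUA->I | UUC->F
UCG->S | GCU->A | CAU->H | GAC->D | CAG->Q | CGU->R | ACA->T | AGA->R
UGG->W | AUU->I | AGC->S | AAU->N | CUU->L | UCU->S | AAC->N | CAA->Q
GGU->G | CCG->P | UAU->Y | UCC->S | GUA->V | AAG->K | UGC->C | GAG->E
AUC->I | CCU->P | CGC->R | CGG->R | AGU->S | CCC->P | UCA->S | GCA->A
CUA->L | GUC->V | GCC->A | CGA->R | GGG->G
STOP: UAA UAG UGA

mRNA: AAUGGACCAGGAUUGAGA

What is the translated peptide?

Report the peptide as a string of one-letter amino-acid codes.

start AUG at pos 1
pos 1: AUG -> M; peptide=M
pos 4: GAC -> D; peptide=MD
pos 7: CAG -> Q; peptide=MDQ
pos 10: GAU -> D; peptide=MDQD
pos 13: UGA -> STOP

Answer: MDQD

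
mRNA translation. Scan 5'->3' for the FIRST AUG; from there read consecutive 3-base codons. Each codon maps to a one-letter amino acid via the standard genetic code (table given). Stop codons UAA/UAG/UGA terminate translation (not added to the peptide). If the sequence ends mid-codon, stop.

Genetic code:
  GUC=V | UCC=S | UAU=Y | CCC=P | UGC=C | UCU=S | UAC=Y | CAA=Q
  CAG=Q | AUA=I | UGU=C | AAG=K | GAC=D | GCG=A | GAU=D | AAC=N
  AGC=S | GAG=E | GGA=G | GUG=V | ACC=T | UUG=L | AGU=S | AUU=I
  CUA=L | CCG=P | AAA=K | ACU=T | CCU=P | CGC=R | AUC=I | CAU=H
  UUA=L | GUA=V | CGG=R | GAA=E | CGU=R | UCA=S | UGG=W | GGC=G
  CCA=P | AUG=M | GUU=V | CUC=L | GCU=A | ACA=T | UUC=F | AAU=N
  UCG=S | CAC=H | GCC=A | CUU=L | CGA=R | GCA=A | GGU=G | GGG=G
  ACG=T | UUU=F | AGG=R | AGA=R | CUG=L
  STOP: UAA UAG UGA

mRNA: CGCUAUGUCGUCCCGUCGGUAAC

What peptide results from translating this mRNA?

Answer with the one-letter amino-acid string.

Answer: MSSRR

Derivation:
start AUG at pos 4
pos 4: AUG -> M; peptide=M
pos 7: UCG -> S; peptide=MS
pos 10: UCC -> S; peptide=MSS
pos 13: CGU -> R; peptide=MSSR
pos 16: CGG -> R; peptide=MSSRR
pos 19: UAA -> STOP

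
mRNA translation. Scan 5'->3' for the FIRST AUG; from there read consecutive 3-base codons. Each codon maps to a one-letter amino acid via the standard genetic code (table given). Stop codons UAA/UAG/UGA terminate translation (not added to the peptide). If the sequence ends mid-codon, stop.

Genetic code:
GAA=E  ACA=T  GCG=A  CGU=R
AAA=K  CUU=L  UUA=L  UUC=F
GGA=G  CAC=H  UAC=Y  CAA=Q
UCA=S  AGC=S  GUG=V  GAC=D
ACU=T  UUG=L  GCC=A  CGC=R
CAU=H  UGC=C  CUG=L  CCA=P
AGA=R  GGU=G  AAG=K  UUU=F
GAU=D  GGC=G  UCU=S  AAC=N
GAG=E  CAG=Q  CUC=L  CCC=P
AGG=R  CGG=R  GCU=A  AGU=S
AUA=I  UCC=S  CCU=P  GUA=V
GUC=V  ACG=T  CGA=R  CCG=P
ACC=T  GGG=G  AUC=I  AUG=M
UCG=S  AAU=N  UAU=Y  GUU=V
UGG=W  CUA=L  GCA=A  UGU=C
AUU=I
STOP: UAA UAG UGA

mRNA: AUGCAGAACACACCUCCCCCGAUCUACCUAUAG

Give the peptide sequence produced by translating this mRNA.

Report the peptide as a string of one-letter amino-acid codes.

start AUG at pos 0
pos 0: AUG -> M; peptide=M
pos 3: CAG -> Q; peptide=MQ
pos 6: AAC -> N; peptide=MQN
pos 9: ACA -> T; peptide=MQNT
pos 12: CCU -> P; peptide=MQNTP
pos 15: CCC -> P; peptide=MQNTPP
pos 18: CCG -> P; peptide=MQNTPPP
pos 21: AUC -> I; peptide=MQNTPPPI
pos 24: UAC -> Y; peptide=MQNTPPPIY
pos 27: CUA -> L; peptide=MQNTPPPIYL
pos 30: UAG -> STOP

Answer: MQNTPPPIYL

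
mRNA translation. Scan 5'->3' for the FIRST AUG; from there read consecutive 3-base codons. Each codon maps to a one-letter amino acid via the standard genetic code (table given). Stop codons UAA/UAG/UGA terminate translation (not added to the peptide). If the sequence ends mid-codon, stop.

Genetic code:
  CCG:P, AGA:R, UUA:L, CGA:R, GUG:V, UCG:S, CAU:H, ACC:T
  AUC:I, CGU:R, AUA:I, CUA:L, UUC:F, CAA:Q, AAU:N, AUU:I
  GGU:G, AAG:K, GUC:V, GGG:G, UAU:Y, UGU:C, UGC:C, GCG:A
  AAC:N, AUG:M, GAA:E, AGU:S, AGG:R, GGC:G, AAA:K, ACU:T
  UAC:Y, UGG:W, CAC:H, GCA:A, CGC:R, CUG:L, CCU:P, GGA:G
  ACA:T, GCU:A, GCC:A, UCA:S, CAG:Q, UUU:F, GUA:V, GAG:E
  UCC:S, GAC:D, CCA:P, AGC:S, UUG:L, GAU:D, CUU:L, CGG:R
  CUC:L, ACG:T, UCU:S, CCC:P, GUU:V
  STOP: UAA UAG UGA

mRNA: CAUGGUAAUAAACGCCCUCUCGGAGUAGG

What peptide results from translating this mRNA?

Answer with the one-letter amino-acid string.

Answer: MVINALSE

Derivation:
start AUG at pos 1
pos 1: AUG -> M; peptide=M
pos 4: GUA -> V; peptide=MV
pos 7: AUA -> I; peptide=MVI
pos 10: AAC -> N; peptide=MVIN
pos 13: GCC -> A; peptide=MVINA
pos 16: CUC -> L; peptide=MVINAL
pos 19: UCG -> S; peptide=MVINALS
pos 22: GAG -> E; peptide=MVINALSE
pos 25: UAG -> STOP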